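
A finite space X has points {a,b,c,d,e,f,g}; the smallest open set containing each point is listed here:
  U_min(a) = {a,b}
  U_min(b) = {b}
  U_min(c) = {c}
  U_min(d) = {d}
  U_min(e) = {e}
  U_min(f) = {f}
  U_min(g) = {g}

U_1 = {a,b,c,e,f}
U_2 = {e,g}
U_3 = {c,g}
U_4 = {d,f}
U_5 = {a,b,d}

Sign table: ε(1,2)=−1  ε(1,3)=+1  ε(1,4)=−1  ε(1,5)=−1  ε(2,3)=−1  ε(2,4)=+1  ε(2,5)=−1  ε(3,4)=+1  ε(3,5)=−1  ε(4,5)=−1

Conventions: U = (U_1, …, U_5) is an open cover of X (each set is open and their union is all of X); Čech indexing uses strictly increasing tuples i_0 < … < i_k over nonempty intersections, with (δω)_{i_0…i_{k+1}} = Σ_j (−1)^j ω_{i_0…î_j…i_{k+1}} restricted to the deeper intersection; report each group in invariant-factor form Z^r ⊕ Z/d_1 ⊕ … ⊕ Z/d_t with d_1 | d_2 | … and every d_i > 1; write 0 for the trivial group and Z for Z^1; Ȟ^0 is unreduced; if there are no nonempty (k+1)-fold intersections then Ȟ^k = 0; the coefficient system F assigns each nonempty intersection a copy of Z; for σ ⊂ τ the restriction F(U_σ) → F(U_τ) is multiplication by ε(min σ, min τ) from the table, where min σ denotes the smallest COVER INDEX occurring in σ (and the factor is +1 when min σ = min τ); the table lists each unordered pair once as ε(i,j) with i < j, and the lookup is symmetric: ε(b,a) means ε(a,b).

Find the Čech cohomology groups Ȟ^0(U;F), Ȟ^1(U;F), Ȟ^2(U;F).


Ȟ^0(U;F) ≅ 0,  Ȟ^1(U;F) ≅ Z ⊕ Z/2,  Ȟ^2(U;F) ≅ 0

nonempty intersections:
  U12={e} U13={c} U14={f} U15={a,b} U23={g} U45={d}
C dims 5,6; δ0: rk 5, SNF 1^4·2
Ȟ^0: (5−5)−0=0 ⇒ 0
Ȟ^1: (6−0)−5=1 plus torsion [2] ⇒ Z ⊕ Z/2
Ȟ^2: (0−0)−0=0 ⇒ 0


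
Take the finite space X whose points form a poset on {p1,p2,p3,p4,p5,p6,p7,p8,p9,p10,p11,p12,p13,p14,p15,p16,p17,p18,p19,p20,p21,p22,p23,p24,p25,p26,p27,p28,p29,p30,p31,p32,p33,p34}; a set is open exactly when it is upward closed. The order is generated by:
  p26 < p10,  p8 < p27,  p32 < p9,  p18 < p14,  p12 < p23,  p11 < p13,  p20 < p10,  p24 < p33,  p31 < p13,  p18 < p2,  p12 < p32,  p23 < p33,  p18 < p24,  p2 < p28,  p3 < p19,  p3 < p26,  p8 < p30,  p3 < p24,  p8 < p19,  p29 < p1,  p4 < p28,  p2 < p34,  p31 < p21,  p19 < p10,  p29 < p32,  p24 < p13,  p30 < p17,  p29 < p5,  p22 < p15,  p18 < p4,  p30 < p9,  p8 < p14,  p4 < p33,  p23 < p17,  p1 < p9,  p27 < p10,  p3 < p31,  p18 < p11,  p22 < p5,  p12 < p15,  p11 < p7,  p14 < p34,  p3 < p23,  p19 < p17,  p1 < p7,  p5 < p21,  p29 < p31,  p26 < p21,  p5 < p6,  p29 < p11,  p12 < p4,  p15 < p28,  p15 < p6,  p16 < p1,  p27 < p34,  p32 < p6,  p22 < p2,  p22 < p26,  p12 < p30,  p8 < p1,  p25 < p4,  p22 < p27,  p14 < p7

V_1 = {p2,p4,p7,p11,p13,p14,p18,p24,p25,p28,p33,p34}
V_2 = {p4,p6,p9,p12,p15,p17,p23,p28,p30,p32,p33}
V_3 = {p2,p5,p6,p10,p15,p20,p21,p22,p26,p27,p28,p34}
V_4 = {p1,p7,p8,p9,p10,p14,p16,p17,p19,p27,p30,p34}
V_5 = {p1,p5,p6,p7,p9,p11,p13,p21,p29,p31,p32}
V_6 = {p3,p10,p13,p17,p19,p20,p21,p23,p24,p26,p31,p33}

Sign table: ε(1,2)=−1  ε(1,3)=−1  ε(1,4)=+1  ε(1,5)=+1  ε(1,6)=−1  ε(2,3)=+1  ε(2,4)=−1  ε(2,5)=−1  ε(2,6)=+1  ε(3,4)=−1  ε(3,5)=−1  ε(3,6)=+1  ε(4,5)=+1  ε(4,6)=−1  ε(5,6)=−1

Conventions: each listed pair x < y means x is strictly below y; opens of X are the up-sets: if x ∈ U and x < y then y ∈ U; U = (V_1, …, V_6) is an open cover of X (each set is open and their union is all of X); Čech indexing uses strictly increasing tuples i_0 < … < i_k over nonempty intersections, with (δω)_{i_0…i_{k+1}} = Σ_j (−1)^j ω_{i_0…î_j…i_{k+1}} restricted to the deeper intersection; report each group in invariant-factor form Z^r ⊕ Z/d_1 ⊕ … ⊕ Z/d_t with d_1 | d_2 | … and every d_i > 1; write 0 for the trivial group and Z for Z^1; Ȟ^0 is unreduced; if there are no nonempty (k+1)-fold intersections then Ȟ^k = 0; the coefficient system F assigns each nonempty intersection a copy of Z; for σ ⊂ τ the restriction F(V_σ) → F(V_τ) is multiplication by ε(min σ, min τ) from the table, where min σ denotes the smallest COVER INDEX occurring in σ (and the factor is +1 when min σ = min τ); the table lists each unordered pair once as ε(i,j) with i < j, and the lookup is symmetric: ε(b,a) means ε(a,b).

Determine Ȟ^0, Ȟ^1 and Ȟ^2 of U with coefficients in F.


intersection data:
  V12={p4,p28,p33} V13={p2,p28,p34} V14={p7,p14,p34} V15={p7,p11,p13} V16={p13,p24,p33} V23={p6,p15,p28} V24={p9,p17,p30} V25={p6,p9,p32} V26={p17,p23,p33} V34={p10,p27,p34} V35={p5,p6,p21} V36={p10,p20,p21,p26} V45={p1,p7,p9} V46={p10,p17,p19} V56={p13,p21,p31}
  V123={p28} V126={p33} V134={p34} V145={p7} V156={p13} V235={p6} V245={p9} V246={p17} V346={p10} V356={p21}
C dims 6,15,10; δ0: rk 5, SNF 1^5; δ1: rk 10, SNF 1^9·2
Ȟ^0 = (6 − 5) − 0 = 1, so Ȟ^0 ≅ Z
Ȟ^1 = (15 − 10) − 5 = 0, so Ȟ^1 ≅ 0
Ȟ^2 = (10 − 0) − 10 = 0 plus torsion [2], so Ȟ^2 ≅ Z/2

Ȟ^0(U;F) ≅ Z, Ȟ^1(U;F) ≅ 0, Ȟ^2(U;F) ≅ Z/2


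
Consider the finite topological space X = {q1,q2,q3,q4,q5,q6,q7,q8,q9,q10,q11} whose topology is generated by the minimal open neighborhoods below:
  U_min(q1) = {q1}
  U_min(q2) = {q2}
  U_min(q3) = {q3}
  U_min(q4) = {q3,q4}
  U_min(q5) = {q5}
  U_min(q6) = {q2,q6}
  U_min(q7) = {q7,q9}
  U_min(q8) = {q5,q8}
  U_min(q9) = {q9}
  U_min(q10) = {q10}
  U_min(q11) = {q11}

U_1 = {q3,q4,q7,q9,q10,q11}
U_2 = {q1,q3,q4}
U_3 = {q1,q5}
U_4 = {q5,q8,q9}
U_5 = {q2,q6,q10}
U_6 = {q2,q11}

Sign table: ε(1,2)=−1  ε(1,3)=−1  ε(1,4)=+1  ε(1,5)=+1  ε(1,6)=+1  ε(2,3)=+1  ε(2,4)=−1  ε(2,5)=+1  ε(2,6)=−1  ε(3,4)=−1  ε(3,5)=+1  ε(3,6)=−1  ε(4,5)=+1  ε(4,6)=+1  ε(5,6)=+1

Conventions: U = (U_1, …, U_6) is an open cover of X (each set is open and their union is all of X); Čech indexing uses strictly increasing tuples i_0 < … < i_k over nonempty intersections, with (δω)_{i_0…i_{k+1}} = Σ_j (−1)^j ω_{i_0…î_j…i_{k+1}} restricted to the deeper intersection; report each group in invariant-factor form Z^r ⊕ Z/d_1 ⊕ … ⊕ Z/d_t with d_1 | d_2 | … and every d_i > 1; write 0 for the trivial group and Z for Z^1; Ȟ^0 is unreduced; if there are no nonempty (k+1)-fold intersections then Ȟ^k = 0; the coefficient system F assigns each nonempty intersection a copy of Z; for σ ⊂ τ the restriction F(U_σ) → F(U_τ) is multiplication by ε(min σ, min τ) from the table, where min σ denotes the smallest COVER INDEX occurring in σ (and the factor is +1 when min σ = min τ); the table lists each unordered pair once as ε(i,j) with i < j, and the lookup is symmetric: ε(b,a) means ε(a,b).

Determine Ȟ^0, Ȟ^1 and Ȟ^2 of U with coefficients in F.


nerve simplices:
  U12={q3,q4} U14={q9} U15={q10} U16={q11} U23={q1} U34={q5} U56={q2}
C dims 6,7; δ0: rk 5, SNF 1^5
degree 0: 6−5−0 = 1 → Ȟ^0 ≅ Z
degree 1: 7−0−5 = 2 → Ȟ^1 ≅ Z^2
degree 2: 0−0−0 = 0 → Ȟ^2 ≅ 0

Ȟ^0 ≅ Z; Ȟ^1 ≅ Z^2; Ȟ^2 ≅ 0


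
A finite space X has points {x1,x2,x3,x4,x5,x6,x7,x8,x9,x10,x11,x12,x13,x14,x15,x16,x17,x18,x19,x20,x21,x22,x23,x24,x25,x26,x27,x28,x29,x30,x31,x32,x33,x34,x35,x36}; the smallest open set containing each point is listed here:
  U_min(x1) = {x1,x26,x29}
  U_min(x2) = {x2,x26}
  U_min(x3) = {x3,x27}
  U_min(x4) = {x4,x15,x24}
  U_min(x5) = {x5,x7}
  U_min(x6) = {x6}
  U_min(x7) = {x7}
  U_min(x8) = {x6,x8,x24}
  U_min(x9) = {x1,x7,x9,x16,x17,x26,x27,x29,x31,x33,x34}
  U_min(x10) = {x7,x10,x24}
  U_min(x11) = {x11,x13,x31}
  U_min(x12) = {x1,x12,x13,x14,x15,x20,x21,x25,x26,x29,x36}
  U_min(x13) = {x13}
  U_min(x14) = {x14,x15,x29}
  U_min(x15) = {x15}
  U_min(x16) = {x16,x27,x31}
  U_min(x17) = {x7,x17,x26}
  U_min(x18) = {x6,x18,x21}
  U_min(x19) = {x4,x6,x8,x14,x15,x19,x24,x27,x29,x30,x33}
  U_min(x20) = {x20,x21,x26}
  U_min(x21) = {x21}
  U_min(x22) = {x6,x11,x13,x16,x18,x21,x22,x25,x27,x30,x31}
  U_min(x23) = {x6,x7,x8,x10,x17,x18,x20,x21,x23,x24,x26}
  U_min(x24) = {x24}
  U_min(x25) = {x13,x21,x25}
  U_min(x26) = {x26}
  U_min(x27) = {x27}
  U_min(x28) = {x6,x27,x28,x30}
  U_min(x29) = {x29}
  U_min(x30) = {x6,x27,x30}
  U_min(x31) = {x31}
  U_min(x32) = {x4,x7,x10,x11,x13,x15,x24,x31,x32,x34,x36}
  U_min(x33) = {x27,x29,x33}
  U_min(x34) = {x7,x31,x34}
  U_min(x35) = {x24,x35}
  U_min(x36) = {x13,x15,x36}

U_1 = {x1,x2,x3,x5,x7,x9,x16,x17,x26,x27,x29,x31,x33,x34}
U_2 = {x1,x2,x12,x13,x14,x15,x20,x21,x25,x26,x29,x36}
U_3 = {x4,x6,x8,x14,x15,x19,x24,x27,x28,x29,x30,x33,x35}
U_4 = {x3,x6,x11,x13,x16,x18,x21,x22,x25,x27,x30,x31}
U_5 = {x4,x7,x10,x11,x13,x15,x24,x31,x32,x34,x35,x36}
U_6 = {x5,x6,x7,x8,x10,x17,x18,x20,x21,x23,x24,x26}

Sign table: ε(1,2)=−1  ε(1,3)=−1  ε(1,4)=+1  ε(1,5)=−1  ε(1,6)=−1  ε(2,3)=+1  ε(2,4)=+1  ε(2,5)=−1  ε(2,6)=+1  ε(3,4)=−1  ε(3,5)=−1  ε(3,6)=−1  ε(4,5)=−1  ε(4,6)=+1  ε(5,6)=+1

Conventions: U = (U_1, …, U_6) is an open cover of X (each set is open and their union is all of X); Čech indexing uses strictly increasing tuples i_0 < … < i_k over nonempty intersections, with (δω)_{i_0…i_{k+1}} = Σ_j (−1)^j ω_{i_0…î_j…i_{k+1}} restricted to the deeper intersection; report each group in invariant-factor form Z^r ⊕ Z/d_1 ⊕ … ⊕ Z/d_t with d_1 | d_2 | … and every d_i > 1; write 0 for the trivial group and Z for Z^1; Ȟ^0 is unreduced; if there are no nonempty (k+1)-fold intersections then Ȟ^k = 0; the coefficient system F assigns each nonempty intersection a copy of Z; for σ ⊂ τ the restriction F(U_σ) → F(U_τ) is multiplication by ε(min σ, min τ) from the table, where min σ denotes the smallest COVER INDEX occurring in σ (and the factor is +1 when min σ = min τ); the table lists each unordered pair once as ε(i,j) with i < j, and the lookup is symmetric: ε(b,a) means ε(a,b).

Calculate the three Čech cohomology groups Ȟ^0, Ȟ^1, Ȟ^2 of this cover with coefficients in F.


Ȟ^0 ≅ 0; Ȟ^1 ≅ Z/2; Ȟ^2 ≅ Z

nonempty overlaps:
  U12={x1,x2,x26,x29} U13={x27,x29,x33} U14={x3,x16,x27,x31} U15={x7,x31,x34} U16={x5,x7,x17,x26} U23={x14,x15,x29} U24={x13,x21,x25} U25={x13,x15,x36} U26={x20,x21,x26} U34={x6,x27,x30} U35={x4,x15,x24,x35} U36={x6,x8,x24} U45={x11,x13,x31} U46={x6,x18,x21} U56={x7,x10,x24}
  U123={x29} U126={x26} U134={x27} U145={x31} U156={x7} U235={x15} U245={x13} U246={x21} U346={x6} U356={x24}
C dims 6,15,10; δ0: rk 6, SNF 1^5·2; δ1: rk 9, SNF 1^9
degree 0: 6−6−0 = 0 → Ȟ^0 ≅ 0
degree 1: 15−9−6 = 0 plus torsion [2] → Ȟ^1 ≅ Z/2
degree 2: 10−0−9 = 1 → Ȟ^2 ≅ Z


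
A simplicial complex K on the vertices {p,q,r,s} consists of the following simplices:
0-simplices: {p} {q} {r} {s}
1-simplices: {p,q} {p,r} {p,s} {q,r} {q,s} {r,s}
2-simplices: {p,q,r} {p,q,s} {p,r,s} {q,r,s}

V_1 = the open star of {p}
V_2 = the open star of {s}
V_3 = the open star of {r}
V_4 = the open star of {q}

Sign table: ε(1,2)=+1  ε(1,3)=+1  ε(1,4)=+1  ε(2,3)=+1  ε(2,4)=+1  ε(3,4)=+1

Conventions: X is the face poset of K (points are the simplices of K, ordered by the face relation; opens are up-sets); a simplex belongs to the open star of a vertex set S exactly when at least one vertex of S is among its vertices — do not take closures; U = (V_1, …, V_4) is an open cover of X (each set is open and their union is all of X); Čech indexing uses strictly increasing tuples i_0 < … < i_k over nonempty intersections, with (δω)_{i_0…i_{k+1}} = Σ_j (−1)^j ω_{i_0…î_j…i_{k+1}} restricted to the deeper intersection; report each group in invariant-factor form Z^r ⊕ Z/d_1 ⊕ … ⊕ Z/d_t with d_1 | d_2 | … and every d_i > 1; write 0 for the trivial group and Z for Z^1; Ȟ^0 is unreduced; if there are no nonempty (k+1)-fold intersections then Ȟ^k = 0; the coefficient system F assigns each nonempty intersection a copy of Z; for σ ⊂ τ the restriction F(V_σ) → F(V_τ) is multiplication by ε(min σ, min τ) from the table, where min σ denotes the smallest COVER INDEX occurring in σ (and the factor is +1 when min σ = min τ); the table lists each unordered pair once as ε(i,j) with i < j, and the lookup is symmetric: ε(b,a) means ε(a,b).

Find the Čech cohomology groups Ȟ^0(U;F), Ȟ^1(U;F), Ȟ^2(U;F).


cover nerve:
  V1={{p},{p,q},{p,r},{p,s},{p,q,r},{p,q,s},{p,r,s}} V2={{s},{p,s},{q,s},{r,s},{p,q,s},{p,r,s},{q,r,s}} V3={{r},{p,r},{q,r},{r,s},{p,q,r},{p,r,s},{q,r,s}} V4={{q},{p,q},{q,r},{q,s},{p,q,r},{p,q,s},{q,r,s}}
  V12={{p,s},{p,q,s},{p,r,s}} V13={{p,r},{p,q,r},{p,r,s}} V14={{p,q},{p,q,r},{p,q,s}} V23={{r,s},{p,r,s},{q,r,s}} V24={{q,s},{p,q,s},{q,r,s}} V34={{q,r},{p,q,r},{q,r,s}}
  V123={{p,r,s}} V124={{p,q,s}} V134={{p,q,r}} V234={{q,r,s}}
C dims 4,6,4; δ0: rk 3, SNF 1^3; δ1: rk 3, SNF 1^3
Ȟ^0: (4−3)−0=1 ⇒ Z
Ȟ^1: (6−3)−3=0 ⇒ 0
Ȟ^2: (4−0)−3=1 ⇒ Z

Ȟ^0 ≅ Z, Ȟ^1 ≅ 0, Ȟ^2 ≅ Z


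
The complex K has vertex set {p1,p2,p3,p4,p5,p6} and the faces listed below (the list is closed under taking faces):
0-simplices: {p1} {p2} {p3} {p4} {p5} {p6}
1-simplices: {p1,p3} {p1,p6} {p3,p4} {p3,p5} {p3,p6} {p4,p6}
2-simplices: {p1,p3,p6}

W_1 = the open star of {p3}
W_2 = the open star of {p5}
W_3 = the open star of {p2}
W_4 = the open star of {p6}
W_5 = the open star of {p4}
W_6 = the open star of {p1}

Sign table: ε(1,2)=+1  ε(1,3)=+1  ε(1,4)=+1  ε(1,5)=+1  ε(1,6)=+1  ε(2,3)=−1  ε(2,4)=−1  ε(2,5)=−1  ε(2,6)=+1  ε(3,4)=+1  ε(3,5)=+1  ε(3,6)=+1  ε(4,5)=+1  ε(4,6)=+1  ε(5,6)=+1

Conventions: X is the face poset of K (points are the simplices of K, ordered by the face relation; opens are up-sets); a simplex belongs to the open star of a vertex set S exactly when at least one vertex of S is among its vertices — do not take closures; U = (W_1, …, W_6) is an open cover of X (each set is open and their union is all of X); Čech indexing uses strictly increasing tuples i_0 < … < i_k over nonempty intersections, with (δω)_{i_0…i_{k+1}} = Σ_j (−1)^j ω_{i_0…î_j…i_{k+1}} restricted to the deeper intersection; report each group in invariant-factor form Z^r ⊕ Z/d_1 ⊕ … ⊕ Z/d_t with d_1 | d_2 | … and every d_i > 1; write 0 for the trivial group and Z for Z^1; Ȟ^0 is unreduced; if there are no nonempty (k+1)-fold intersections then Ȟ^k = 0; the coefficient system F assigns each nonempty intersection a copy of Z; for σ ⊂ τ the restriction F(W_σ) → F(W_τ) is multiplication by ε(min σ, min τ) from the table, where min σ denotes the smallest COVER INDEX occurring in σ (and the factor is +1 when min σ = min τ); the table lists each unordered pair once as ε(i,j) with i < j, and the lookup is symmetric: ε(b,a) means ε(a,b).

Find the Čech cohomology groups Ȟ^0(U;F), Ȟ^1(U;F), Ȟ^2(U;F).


Ȟ^0(U;F) ≅ Z^2,  Ȟ^1(U;F) ≅ Z,  Ȟ^2(U;F) ≅ 0

nonempty intersections:
  W1={{p3},{p1,p3},{p3,p4},{p3,p5},{p3,p6},{p1,p3,p6}} W2={{p5},{p3,p5}} W3={{p2}} W4={{p6},{p1,p6},{p3,p6},{p4,p6},{p1,p3,p6}} W5={{p4},{p3,p4},{p4,p6}} W6={{p1},{p1,p3},{p1,p6},{p1,p3,p6}}
  W12={{p3,p5}} W14={{p3,p6},{p1,p3,p6}} W15={{p3,p4}} W16={{p1,p3},{p1,p3,p6}} W45={{p4,p6}} W46={{p1,p6},{p1,p3,p6}}
  W146={{p1,p3,p6}}
C dims 6,6,1; δ0: rk 4, SNF 1^4; δ1: rk 1, SNF 1^1
Ȟ^0: (6−4)−0=2 ⇒ Z^2
Ȟ^1: (6−1)−4=1 ⇒ Z
Ȟ^2: (1−0)−1=0 ⇒ 0


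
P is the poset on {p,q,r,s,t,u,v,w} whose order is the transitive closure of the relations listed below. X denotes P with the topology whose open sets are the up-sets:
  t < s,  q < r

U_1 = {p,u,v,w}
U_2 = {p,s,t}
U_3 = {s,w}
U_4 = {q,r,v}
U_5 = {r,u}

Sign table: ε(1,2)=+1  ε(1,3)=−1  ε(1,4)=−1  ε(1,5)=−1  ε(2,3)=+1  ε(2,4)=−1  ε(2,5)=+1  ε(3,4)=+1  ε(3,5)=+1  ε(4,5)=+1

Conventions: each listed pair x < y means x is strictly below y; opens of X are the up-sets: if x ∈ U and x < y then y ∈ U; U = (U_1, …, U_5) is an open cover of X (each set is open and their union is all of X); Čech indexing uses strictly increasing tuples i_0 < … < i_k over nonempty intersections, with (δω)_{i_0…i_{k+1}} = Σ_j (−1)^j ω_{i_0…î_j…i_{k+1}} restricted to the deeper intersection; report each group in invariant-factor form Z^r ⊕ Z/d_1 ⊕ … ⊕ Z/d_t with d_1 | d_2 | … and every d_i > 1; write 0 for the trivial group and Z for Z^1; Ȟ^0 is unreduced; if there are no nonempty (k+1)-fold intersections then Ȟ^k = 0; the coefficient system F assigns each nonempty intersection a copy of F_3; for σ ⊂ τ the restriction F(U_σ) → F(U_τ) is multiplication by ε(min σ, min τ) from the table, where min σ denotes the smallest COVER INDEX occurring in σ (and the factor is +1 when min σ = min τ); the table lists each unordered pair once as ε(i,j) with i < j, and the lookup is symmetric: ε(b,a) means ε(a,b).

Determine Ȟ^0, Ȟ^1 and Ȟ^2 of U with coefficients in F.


nonempty overlaps:
  U12={p} U13={w} U14={v} U15={u} U23={s} U45={r}
C dims 5,6; δ0: rk_F3 5
degree 0: 5−5−0 = 0 → Ȟ^0 ≅ 0
degree 1: 6−0−5 = 1 → Ȟ^1 ≅ Z/3
degree 2: 0−0−0 = 0 → Ȟ^2 ≅ 0

Ȟ^0(U;F) ≅ 0; Ȟ^1(U;F) ≅ Z/3; Ȟ^2(U;F) ≅ 0


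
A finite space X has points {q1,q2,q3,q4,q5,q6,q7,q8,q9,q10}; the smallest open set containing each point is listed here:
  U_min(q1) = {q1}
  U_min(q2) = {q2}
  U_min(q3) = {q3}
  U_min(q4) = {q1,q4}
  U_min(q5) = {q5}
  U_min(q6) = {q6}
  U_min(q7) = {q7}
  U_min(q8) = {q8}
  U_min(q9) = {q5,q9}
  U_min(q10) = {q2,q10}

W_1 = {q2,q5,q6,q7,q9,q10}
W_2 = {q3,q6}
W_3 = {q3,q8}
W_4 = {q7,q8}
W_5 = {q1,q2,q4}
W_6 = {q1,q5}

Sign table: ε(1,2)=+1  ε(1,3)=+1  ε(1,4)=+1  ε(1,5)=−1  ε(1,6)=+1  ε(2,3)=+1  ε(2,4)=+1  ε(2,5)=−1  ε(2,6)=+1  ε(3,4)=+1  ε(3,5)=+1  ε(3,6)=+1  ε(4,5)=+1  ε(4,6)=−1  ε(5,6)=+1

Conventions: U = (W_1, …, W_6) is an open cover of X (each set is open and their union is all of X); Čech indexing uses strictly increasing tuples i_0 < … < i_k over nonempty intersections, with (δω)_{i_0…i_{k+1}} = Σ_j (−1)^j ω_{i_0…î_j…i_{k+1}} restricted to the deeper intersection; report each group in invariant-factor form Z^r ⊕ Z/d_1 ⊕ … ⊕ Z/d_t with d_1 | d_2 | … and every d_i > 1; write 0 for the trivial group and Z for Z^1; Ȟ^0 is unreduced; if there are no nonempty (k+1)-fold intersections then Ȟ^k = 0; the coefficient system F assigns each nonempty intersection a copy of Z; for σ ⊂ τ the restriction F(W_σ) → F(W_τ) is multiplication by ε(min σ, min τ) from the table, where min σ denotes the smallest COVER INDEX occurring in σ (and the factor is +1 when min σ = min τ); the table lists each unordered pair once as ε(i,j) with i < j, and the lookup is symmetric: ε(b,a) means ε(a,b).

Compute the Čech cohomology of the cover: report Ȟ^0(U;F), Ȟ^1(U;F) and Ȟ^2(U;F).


Ȟ^0(U;F) ≅ 0, Ȟ^1(U;F) ≅ Z ⊕ Z/2 and Ȟ^2(U;F) ≅ 0

cover nerve:
  W12={q6} W14={q7} W15={q2} W16={q5} W23={q3} W34={q8} W56={q1}
C dims 6,7; δ0: rk 6, SNF 1^5·2
Ȟ^0: (6−6)−0=0 ⇒ 0
Ȟ^1: (7−0)−6=1 plus torsion [2] ⇒ Z ⊕ Z/2
Ȟ^2: (0−0)−0=0 ⇒ 0


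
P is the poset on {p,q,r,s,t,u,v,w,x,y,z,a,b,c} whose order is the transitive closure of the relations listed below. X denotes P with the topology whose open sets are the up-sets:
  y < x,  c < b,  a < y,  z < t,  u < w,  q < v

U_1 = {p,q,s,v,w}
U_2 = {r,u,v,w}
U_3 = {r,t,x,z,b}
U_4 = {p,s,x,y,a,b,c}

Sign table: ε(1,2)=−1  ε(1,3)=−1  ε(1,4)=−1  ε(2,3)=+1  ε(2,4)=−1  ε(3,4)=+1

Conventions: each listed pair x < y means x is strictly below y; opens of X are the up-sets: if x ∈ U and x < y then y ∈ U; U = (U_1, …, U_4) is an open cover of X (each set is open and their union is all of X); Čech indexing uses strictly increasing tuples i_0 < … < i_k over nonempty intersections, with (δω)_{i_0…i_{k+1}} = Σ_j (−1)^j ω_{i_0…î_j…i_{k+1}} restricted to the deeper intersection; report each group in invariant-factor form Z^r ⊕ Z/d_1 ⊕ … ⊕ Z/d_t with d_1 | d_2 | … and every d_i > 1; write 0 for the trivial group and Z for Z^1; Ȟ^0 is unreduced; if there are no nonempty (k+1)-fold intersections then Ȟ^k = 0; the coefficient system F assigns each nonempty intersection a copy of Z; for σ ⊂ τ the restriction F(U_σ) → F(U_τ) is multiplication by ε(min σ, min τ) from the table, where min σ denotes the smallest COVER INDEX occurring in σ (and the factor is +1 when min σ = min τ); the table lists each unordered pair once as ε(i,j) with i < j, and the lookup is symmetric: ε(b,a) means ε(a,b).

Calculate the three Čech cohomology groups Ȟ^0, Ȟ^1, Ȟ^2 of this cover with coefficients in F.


intersection data:
  U12={v,w} U14={p,s} U23={r} U34={x,b}
C dims 4,4; δ0: rk 3, SNF 1^3
Ȟ^0 = (4 − 3) − 0 = 1, so Ȟ^0 ≅ Z
Ȟ^1 = (4 − 0) − 3 = 1, so Ȟ^1 ≅ Z
Ȟ^2 = (0 − 0) − 0 = 0, so Ȟ^2 ≅ 0

Ȟ^0 = Z; Ȟ^1 = Z; Ȟ^2 = 0


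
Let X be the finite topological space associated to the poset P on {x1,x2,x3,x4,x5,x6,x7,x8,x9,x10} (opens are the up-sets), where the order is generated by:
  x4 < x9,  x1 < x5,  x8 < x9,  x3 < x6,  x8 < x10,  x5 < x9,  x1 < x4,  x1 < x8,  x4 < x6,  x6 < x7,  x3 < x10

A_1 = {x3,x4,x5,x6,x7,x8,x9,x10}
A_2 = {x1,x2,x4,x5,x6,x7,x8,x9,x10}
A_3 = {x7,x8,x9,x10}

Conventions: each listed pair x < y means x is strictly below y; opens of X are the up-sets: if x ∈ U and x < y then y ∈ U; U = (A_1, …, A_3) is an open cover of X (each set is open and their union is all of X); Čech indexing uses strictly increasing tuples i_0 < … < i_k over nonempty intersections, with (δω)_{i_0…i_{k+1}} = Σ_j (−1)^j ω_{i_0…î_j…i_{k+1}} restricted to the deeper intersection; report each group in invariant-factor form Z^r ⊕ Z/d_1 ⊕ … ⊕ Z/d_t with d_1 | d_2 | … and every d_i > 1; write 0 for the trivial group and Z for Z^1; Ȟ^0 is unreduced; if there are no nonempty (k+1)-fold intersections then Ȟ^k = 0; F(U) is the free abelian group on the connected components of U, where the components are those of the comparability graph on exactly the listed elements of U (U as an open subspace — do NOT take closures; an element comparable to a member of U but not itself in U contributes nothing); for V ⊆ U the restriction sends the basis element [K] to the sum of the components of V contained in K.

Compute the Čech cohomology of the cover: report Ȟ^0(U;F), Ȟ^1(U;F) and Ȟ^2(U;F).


intersection data:
  A12={x4,x5,x6,x7,x8,x9,x10} A13={x7,x8,x9,x10} A23={x7,x8,x9,x10}
  A123={x7,x8,x9,x10}
components per intersection:
  A1: {x3,x4,x5,x6,x7,x8,x9,x10}
  A2: {x1,x4,x5,x6,x7,x8,x9,x10} {x2}
  A3: {x7} {x8,x9,x10}
  A12: {x4,x5,x6,x7,x8,x9,x10}
  A13: {x7} {x8,x9,x10}
  A23: {x7} {x8,x9,x10}
  A123: {x7} {x8,x9,x10}
C dims 5,5,2; δ0: rk 3, SNF 1^3; δ1: rk 2, SNF 1^2
Ȟ^0 = (5 − 3) − 0 = 2, so Ȟ^0 ≅ Z^2
Ȟ^1 = (5 − 2) − 3 = 0, so Ȟ^1 ≅ 0
Ȟ^2 = (2 − 0) − 2 = 0, so Ȟ^2 ≅ 0

Ȟ^0 = Z^2; Ȟ^1 = 0; Ȟ^2 = 0


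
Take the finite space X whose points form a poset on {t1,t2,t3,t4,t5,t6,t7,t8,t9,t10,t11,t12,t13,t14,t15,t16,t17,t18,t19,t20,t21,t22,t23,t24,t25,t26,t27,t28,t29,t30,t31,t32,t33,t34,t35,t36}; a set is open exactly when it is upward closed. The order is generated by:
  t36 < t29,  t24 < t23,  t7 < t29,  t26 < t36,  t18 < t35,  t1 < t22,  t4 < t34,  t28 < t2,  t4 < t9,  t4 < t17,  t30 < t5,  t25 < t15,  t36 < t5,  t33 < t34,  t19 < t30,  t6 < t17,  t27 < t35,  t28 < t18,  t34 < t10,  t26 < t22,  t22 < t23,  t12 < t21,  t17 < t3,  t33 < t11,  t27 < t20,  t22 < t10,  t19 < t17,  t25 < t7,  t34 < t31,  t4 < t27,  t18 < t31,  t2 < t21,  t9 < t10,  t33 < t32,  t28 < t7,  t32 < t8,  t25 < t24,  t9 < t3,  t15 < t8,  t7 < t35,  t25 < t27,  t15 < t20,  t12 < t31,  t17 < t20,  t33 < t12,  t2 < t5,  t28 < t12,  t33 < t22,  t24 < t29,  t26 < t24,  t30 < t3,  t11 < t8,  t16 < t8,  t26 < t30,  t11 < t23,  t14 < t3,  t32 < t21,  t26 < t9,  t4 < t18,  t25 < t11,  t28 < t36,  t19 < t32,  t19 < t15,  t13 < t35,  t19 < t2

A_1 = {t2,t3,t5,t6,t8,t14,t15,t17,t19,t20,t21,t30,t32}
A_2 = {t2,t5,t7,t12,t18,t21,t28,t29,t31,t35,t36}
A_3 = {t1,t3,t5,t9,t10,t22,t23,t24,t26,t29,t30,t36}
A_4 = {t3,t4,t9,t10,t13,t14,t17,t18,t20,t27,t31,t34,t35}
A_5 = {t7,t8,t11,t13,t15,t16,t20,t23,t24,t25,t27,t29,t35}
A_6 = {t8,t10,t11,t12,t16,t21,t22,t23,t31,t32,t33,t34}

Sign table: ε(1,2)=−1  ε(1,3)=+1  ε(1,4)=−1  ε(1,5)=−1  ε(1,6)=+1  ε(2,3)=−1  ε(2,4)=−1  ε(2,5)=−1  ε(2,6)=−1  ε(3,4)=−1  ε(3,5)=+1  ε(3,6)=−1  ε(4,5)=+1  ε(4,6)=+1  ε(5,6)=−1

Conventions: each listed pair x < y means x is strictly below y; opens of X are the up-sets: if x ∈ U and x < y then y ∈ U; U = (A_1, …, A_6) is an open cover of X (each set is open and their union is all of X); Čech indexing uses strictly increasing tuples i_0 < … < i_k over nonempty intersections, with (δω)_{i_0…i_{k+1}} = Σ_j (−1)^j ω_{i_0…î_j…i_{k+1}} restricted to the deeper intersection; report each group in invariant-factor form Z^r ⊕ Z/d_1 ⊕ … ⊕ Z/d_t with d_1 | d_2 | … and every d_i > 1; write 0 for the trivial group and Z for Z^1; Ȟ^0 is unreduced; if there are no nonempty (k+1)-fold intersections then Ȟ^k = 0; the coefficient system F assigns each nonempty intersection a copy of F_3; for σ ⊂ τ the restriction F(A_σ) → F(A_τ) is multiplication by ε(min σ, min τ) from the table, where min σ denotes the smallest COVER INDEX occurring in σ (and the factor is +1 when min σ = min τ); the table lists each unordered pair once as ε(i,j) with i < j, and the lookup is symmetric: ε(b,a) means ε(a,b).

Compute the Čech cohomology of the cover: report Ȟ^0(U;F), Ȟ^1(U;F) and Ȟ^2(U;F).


intersection data:
  A12={t2,t5,t21} A13={t3,t5,t30} A14={t3,t14,t17,t20} A15={t8,t15,t20} A16={t8,t21,t32} A23={t5,t29,t36} A24={t18,t31,t35} A25={t7,t29,t35} A26={t12,t21,t31} A34={t3,t9,t10} A35={t23,t24,t29} A36={t10,t22,t23} A45={t13,t20,t27,t35} A46={t10,t31,t34} A56={t8,t11,t16,t23}
  A123={t5} A126={t21} A134={t3} A145={t20} A156={t8} A235={t29} A245={t35} A246={t31} A346={t10} A356={t23}
C dims 6,15,10; δ0: rk_F3 6; δ1: rk_F3 9
Ȟ^0 = (6 − 6) − 0 = 0, so Ȟ^0 ≅ 0
Ȟ^1 = (15 − 9) − 6 = 0, so Ȟ^1 ≅ 0
Ȟ^2 = (10 − 0) − 9 = 1, so Ȟ^2 ≅ Z/3

Ȟ^0(U;F) ≅ 0, Ȟ^1(U;F) ≅ 0 and Ȟ^2(U;F) ≅ Z/3


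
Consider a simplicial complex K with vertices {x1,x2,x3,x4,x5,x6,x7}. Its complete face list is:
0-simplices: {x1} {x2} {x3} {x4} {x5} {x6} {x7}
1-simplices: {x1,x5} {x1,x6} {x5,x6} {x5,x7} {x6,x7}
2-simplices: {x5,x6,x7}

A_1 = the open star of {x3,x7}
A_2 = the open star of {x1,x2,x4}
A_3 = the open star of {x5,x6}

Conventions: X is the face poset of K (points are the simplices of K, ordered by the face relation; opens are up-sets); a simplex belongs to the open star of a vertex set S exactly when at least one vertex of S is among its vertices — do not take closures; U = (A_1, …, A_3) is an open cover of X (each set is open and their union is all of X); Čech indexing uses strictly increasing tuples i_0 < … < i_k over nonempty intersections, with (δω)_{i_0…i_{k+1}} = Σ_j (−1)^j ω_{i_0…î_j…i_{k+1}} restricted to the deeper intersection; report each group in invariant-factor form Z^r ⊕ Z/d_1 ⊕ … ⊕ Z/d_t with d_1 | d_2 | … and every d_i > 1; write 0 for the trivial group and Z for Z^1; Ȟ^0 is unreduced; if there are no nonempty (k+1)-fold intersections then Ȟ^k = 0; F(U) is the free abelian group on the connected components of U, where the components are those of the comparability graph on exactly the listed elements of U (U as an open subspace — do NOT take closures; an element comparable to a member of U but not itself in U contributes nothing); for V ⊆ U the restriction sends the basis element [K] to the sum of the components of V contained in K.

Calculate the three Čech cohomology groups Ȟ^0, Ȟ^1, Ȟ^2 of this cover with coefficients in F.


Ȟ^0(U;F) ≅ Z^4, Ȟ^1(U;F) ≅ Z, Ȟ^2(U;F) ≅ 0

nerve of the cover:
  A1={{x3},{x7},{x5,x7},{x6,x7},{x5,x6,x7}} A2={{x1},{x2},{x4},{x1,x5},{x1,x6}} A3={{x5},{x6},{x1,x5},{x1,x6},{x5,x6},{x5,x7},{x6,x7},{x5,x6,x7}}
  A13={{x5,x7},{x6,x7},{x5,x6,x7}} A23={{x1,x5},{x1,x6}}
components per intersection:
  A1: {{x3}} {{x7},{x5,x7},{x6,x7},{x5,x6,x7}}
  A2: {{x1},{x1,x5},{x1,x6}} {{x2}} {{x4}}
  A3: {{x5},{x6},{x1,x5},{x1,x6},{x5,x6},{x5,x7},{x6,x7},{x5,x6,x7}}
  A13: {{x5,x7},{x6,x7},{x5,x6,x7}}
  A23: {{x1,x5}} {{x1,x6}}
C dims 6,3; δ0: rk 2, SNF 1^2
Ȟ^0 = (6 − 2) − 0 = 4, so Ȟ^0 ≅ Z^4
Ȟ^1 = (3 − 0) − 2 = 1, so Ȟ^1 ≅ Z
Ȟ^2 = (0 − 0) − 0 = 0, so Ȟ^2 ≅ 0


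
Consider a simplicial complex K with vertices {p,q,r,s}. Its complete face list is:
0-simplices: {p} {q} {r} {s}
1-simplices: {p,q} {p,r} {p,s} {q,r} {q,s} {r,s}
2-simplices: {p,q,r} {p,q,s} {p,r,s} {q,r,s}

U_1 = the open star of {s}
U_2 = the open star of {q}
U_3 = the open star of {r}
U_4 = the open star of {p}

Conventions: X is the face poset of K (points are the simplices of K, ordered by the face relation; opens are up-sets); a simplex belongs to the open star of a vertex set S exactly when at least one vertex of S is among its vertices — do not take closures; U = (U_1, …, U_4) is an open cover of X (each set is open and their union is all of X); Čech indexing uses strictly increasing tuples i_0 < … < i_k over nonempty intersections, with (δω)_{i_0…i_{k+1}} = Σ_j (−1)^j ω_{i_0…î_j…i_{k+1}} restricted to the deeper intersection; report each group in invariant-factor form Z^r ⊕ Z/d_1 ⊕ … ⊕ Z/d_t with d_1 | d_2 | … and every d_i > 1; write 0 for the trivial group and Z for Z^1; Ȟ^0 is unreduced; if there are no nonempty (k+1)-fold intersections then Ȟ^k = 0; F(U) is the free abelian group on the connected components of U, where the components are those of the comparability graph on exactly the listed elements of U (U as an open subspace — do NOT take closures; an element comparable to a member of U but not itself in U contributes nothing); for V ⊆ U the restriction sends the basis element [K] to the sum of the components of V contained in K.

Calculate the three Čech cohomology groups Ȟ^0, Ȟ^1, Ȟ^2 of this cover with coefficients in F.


intersection data:
  U1={{s},{p,s},{q,s},{r,s},{p,q,s},{p,r,s},{q,r,s}} U2={{q},{p,q},{q,r},{q,s},{p,q,r},{p,q,s},{q,r,s}} U3={{r},{p,r},{q,r},{r,s},{p,q,r},{p,r,s},{q,r,s}} U4={{p},{p,q},{p,r},{p,s},{p,q,r},{p,q,s},{p,r,s}}
  U12={{q,s},{p,q,s},{q,r,s}} U13={{r,s},{p,r,s},{q,r,s}} U14={{p,s},{p,q,s},{p,r,s}} U23={{q,r},{p,q,r},{q,r,s}} U24={{p,q},{p,q,r},{p,q,s}} U34={{p,r},{p,q,r},{p,r,s}}
  U123={{q,r,s}} U124={{p,q,s}} U134={{p,r,s}} U234={{p,q,r}}
components per intersection:
  U1: {{s},{p,s},{q,s},{r,s},{p,q,s},{p,r,s},{q,r,s}}
  U2: {{q},{p,q},{q,r},{q,s},{p,q,r},{p,q,s},{q,r,s}}
  U3: {{r},{p,r},{q,r},{r,s},{p,q,r},{p,r,s},{q,r,s}}
  U4: {{p},{p,q},{p,r},{p,s},{p,q,r},{p,q,s},{p,r,s}}
  U12: {{q,s},{p,q,s},{q,r,s}}
  U13: {{r,s},{p,r,s},{q,r,s}}
  U14: {{p,s},{p,q,s},{p,r,s}}
  U23: {{q,r},{p,q,r},{q,r,s}}
  U24: {{p,q},{p,q,r},{p,q,s}}
  U34: {{p,r},{p,q,r},{p,r,s}}
  U123: {{q,r,s}}
  U124: {{p,q,s}}
  U134: {{p,r,s}}
  U234: {{p,q,r}}
C dims 4,6,4; δ0: rk 3, SNF 1^3; δ1: rk 3, SNF 1^3
Ȟ^0 = (4 − 3) − 0 = 1, so Ȟ^0 ≅ Z
Ȟ^1 = (6 − 3) − 3 = 0, so Ȟ^1 ≅ 0
Ȟ^2 = (4 − 0) − 3 = 1, so Ȟ^2 ≅ Z

Ȟ^0(U;F) ≅ Z, Ȟ^1(U;F) ≅ 0 and Ȟ^2(U;F) ≅ Z


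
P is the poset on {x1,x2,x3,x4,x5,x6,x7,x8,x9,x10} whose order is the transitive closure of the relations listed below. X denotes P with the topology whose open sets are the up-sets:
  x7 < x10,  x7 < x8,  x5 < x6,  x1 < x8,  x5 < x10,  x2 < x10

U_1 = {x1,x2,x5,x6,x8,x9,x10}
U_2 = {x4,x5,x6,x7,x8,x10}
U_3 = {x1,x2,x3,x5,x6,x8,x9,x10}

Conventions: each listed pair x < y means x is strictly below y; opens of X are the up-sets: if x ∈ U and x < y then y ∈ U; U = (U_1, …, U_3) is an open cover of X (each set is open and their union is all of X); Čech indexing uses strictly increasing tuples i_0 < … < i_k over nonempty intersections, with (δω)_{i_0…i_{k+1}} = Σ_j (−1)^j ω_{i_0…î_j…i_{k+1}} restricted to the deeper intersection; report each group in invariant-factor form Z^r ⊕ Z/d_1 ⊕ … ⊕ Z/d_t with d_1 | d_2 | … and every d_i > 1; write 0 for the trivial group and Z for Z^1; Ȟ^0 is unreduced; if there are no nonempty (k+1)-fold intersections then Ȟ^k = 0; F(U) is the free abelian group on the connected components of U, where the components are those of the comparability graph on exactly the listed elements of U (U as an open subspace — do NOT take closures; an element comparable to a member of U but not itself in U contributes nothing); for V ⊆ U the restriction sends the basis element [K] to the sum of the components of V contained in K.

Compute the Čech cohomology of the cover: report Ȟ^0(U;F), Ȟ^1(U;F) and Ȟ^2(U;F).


Ȟ^0(U;F) ≅ Z^4, Ȟ^1(U;F) ≅ 0 and Ȟ^2(U;F) ≅ 0

nerve simplices:
  U12={x5,x6,x8,x10} U13={x1,x2,x5,x6,x8,x9,x10} U23={x5,x6,x8,x10}
  U123={x5,x6,x8,x10}
components per intersection:
  U1: {x1,x8} {x2,x5,x6,x10} {x9}
  U2: {x4} {x5,x6,x7,x8,x10}
  U3: {x1,x8} {x2,x5,x6,x10} {x3} {x9}
  U12: {x5,x6,x10} {x8}
  U13: {x1,x8} {x2,x5,x6,x10} {x9}
  U23: {x5,x6,x10} {x8}
  U123: {x5,x6,x10} {x8}
C dims 9,7,2; δ0: rk 5, SNF 1^5; δ1: rk 2, SNF 1^2
degree 0: 9−5−0 = 4 → Ȟ^0 ≅ Z^4
degree 1: 7−2−5 = 0 → Ȟ^1 ≅ 0
degree 2: 2−0−2 = 0 → Ȟ^2 ≅ 0


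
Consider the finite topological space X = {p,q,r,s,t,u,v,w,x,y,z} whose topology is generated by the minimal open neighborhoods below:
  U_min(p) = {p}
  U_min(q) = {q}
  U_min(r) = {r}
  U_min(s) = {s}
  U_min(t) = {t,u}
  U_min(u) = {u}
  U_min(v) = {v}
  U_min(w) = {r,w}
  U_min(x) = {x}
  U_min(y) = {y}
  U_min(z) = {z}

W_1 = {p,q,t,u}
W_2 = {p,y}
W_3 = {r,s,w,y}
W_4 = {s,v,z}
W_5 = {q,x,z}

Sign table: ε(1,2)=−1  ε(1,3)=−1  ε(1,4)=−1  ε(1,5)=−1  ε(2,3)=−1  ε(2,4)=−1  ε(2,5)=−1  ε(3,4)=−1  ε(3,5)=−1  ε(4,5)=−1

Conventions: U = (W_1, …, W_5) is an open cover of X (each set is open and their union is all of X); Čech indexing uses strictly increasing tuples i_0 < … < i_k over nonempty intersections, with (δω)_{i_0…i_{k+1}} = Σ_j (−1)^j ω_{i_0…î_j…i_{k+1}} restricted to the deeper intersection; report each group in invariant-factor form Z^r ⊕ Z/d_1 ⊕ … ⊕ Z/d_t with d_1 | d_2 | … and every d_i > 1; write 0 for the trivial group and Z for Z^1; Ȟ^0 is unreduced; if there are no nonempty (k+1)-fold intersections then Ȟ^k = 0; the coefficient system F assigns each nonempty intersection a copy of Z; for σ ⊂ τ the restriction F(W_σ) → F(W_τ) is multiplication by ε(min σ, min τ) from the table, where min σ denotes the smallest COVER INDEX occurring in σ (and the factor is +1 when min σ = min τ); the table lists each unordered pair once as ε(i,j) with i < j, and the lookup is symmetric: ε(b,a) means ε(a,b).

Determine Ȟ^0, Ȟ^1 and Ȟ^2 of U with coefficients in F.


cover nerve:
  W12={p} W15={q} W23={y} W34={s} W45={z}
C dims 5,5; δ0: rk 5, SNF 1^4·2
Ȟ^0: (5−5)−0=0 ⇒ 0
Ȟ^1: (5−0)−5=0 plus torsion [2] ⇒ Z/2
Ȟ^2: (0−0)−0=0 ⇒ 0

Ȟ^0 = 0, Ȟ^1 = Z/2, Ȟ^2 = 0


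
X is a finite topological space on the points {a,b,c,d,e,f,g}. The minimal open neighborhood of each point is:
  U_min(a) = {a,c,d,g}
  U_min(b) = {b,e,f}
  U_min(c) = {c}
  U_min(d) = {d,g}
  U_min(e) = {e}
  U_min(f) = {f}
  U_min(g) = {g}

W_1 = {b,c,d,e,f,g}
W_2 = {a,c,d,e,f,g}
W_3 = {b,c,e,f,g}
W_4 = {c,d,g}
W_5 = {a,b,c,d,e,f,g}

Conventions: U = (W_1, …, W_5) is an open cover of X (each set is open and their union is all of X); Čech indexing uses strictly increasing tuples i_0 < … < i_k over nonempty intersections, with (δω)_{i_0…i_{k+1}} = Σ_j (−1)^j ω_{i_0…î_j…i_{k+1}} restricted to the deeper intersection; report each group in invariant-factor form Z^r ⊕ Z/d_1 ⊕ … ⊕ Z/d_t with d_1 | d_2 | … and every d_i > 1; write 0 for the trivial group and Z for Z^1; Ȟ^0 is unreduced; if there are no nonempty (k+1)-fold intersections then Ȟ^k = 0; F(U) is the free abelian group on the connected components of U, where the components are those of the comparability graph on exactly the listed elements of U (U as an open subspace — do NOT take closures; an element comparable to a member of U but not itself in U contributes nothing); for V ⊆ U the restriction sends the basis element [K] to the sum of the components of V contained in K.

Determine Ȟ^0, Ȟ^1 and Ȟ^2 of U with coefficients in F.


Ȟ^0 = Z^2, Ȟ^1 = 0 and Ȟ^2 = 0

nerve of the cover:
  W12={c,d,e,f,g} W13={b,c,e,f,g} W14={c,d,g} W15={b,c,d,e,f,g} W23={c,e,f,g} W24={c,d,g} W25={a,c,d,e,f,g} W34={c,g} W35={b,c,e,f,g} W45={c,d,g}
  W123={c,e,f,g} W124={c,d,g} W125={c,d,e,f,g} W134={c,g} W135={b,c,e,f,g} W145={c,d,g} W234={c,g} W235={c,e,f,g} W245={c,d,g} W345={c,g}
  W1234={c,g} W1235={c,e,f,g} W1245={c,d,g} W1345={c,g} W2345={c,g}
  W12345={c,g}
components per intersection:
  W1: {b,e,f} {c} {d,g}
  W2: {a,c,d,g} {e} {f}
  W3: {b,e,f} {c} {g}
  W4: {c} {d,g}
  W5: {a,c,d,g} {b,e,f}
  W12: {c} {d,g} {e} {f}
  W13: {b,e,f} {c} {g}
  W14: {c} {d,g}
  W15: {b,e,f} {c} {d,g}
  W23: {c} {e} {f} {g}
  W24: {c} {d,g}
  W25: {a,c,d,g} {e} {f}
  W34: {c} {g}
  W35: {b,e,f} {c} {g}
  W45: {c} {d,g}
  W123: {c} {e} {f} {g}
  W124: {c} {d,g}
  W125: {c} {d,g} {e} {f}
  W134: {c} {g}
  W135: {b,e,f} {c} {g}
  W145: {c} {d,g}
  W234: {c} {g}
  W235: {c} {e} {f} {g}
  W245: {c} {d,g}
  W345: {c} {g}
  W1234: {c} {g}
  W1235: {c} {e} {f} {g}
  W1245: {c} {d,g}
  W1345: {c} {g}
  W2345: {c} {g}
  W12345: {c} {g}
C dims 13,28,27,12; δ0: rk 11, SNF 1^11; δ1: rk 17, SNF 1^17; δ2: rk 10, SNF 1^10
Ȟ^0 = (13 − 11) − 0 = 2, so Ȟ^0 ≅ Z^2
Ȟ^1 = (28 − 17) − 11 = 0, so Ȟ^1 ≅ 0
Ȟ^2 = (27 − 10) − 17 = 0, so Ȟ^2 ≅ 0


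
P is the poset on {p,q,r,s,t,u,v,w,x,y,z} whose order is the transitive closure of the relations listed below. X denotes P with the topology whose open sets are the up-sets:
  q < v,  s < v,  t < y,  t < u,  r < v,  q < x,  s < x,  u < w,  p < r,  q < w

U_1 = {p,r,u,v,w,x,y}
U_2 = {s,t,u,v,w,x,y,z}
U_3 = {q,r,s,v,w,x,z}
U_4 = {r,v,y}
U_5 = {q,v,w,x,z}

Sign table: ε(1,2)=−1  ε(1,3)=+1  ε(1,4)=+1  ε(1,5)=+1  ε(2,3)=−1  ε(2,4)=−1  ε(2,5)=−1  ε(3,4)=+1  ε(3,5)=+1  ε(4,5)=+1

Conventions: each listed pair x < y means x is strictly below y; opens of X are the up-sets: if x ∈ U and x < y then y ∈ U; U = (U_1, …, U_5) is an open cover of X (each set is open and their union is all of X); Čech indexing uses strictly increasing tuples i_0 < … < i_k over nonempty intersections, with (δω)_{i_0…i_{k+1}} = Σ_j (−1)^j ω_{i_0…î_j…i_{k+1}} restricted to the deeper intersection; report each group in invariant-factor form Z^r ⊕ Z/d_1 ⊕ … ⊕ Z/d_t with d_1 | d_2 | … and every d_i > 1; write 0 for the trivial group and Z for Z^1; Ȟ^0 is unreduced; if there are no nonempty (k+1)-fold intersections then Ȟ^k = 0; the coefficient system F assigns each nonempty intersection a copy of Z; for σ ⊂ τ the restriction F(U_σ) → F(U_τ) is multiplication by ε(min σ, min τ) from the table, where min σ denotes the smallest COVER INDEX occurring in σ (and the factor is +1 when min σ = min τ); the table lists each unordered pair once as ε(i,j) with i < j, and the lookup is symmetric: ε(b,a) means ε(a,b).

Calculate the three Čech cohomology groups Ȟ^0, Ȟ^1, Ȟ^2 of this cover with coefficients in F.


Ȟ^0(U;F) ≅ Z, Ȟ^1(U;F) ≅ 0, Ȟ^2(U;F) ≅ 0

intersection data:
  U12={u,v,w,x,y} U13={r,v,w,x} U14={r,v,y} U15={v,w,x} U23={s,v,w,x,z} U24={v,y} U25={v,w,x,z} U34={r,v} U35={q,v,w,x,z} U45={v}
  U123={v,w,x} U124={v,y} U125={v,w,x} U134={r,v} U135={v,w,x} U145={v} U234={v} U235={v,w,x,z} U245={v} U345={v}
  U1234={v} U1235={v,w,x} U1245={v} U1345={v} U2345={v}
  U12345={v}
C dims 5,10,10,5; δ0: rk 4, SNF 1^4; δ1: rk 6, SNF 1^6; δ2: rk 4, SNF 1^4
Ȟ^0 = (5 − 4) − 0 = 1, so Ȟ^0 ≅ Z
Ȟ^1 = (10 − 6) − 4 = 0, so Ȟ^1 ≅ 0
Ȟ^2 = (10 − 4) − 6 = 0, so Ȟ^2 ≅ 0


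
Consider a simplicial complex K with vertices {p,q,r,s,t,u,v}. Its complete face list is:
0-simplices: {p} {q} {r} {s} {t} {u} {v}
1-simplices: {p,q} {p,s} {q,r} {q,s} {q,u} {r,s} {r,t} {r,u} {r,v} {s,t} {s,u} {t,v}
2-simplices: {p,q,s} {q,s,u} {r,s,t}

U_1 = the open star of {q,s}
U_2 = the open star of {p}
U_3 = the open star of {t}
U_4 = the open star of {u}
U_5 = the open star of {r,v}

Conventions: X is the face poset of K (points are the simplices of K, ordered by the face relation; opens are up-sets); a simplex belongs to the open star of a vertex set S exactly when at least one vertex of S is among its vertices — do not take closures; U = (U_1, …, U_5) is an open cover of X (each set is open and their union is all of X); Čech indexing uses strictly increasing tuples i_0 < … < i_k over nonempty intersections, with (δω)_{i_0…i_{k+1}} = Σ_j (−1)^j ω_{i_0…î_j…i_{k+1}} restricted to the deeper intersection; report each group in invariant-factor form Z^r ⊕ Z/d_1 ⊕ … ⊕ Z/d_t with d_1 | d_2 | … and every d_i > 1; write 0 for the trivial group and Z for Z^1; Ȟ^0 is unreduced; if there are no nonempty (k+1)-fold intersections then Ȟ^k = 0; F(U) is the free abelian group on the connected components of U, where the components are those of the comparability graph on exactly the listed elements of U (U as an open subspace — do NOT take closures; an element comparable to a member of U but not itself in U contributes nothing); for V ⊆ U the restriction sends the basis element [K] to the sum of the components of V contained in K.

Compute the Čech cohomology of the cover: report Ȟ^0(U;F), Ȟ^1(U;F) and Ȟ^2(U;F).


Ȟ^0 ≅ Z; Ȟ^1 ≅ Z^3; Ȟ^2 ≅ 0

intersection data:
  U1={{q},{s},{p,q},{p,s},{q,r},{q,s},{q,u},{r,s},{s,t},{s,u},{p,q,s},{q,s,u},{r,s,t}} U2={{p},{p,q},{p,s},{p,q,s}} U3={{t},{r,t},{s,t},{t,v},{r,s,t}} U4={{u},{q,u},{r,u},{s,u},{q,s,u}} U5={{r},{v},{q,r},{r,s},{r,t},{r,u},{r,v},{t,v},{r,s,t}}
  U12={{p,q},{p,s},{p,q,s}} U13={{s,t},{r,s,t}} U14={{q,u},{s,u},{q,s,u}} U15={{q,r},{r,s},{r,s,t}} U35={{r,t},{t,v},{r,s,t}} U45={{r,u}}
  U135={{r,s,t}}
components per intersection:
  U1: {{q},{s},{p,q},{p,s},{q,r},{q,s},{q,u},{r,s},{s,t},{s,u},{p,q,s},{q,s,u},{r,s,t}}
  U2: {{p},{p,q},{p,s},{p,q,s}}
  U3: {{t},{r,t},{s,t},{t,v},{r,s,t}}
  U4: {{u},{q,u},{r,u},{s,u},{q,s,u}}
  U5: {{r},{v},{q,r},{r,s},{r,t},{r,u},{r,v},{t,v},{r,s,t}}
  U12: {{p,q},{p,s},{p,q,s}}
  U13: {{s,t},{r,s,t}}
  U14: {{q,u},{s,u},{q,s,u}}
  U15: {{q,r}} {{r,s},{r,s,t}}
  U35: {{r,t},{r,s,t}} {{t,v}}
  U45: {{r,u}}
  U135: {{r,s,t}}
C dims 5,8,1; δ0: rk 4, SNF 1^4; δ1: rk 1, SNF 1^1
Ȟ^0 = (5 − 4) − 0 = 1, so Ȟ^0 ≅ Z
Ȟ^1 = (8 − 1) − 4 = 3, so Ȟ^1 ≅ Z^3
Ȟ^2 = (1 − 0) − 1 = 0, so Ȟ^2 ≅ 0
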